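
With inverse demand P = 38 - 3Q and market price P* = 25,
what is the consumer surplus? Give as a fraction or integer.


Maximum willingness to pay (at Q=0): P_max = 38
Quantity demanded at P* = 25:
Q* = (38 - 25)/3 = 13/3
CS = (1/2) * Q* * (P_max - P*)
CS = (1/2) * 13/3 * (38 - 25)
CS = (1/2) * 13/3 * 13 = 169/6

169/6


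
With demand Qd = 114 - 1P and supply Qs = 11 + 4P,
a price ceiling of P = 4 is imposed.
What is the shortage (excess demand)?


At P = 4:
Qd = 114 - 1*4 = 110
Qs = 11 + 4*4 = 27
Shortage = Qd - Qs = 110 - 27 = 83

83


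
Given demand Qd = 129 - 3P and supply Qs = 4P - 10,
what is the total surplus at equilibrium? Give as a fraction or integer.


Find equilibrium: 129 - 3P = 4P - 10
129 + 10 = 7P
P* = 139/7 = 139/7
Q* = 4*139/7 - 10 = 486/7
Inverse demand: P = 43 - Q/3, so P_max = 43
Inverse supply: P = 5/2 + Q/4, so P_min = 5/2
CS = (1/2) * 486/7 * (43 - 139/7) = 39366/49
PS = (1/2) * 486/7 * (139/7 - 5/2) = 59049/98
TS = CS + PS = 39366/49 + 59049/98 = 19683/14

19683/14


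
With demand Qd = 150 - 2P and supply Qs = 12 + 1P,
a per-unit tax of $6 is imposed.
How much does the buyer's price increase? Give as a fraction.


With a per-unit tax, the buyer's price increase depends on relative slopes.
Supply slope: d = 1, Demand slope: b = 2
Buyer's price increase = d * tax / (b + d)
= 1 * 6 / (2 + 1)
= 6 / 3 = 2

2


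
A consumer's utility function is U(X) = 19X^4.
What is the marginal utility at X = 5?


MU = dU/dX = 19*4*X^(4-1)
MU = 76*X^3
At X = 5:
MU = 76 * 5^3
MU = 76 * 125 = 9500

9500


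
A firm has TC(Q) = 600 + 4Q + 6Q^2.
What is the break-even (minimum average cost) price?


AC(Q) = 600/Q + 4 + 6Q
To minimize: dAC/dQ = -600/Q^2 + 6 = 0
Q^2 = 600/6 = 100
Q* = 10
Min AC = 600/10 + 4 + 6*10
Min AC = 60 + 4 + 60 = 124

124


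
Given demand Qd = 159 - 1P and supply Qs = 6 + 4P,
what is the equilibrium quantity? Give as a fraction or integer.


First find equilibrium price:
159 - 1P = 6 + 4P
P* = 153/5 = 153/5
Then substitute into demand:
Q* = 159 - 1 * 153/5 = 642/5

642/5


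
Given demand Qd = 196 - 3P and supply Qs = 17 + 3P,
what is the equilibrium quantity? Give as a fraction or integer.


First find equilibrium price:
196 - 3P = 17 + 3P
P* = 179/6 = 179/6
Then substitute into demand:
Q* = 196 - 3 * 179/6 = 213/2

213/2


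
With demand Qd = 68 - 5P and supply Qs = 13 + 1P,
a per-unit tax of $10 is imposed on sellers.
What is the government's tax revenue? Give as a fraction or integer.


With tax on sellers, new supply: Qs' = 13 + 1(P - 10)
= 3 + 1P
New equilibrium quantity:
Q_new = 83/6
Tax revenue = tax * Q_new = 10 * 83/6 = 415/3

415/3


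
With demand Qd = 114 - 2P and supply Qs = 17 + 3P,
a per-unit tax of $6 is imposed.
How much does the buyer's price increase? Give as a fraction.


With a per-unit tax, the buyer's price increase depends on relative slopes.
Supply slope: d = 3, Demand slope: b = 2
Buyer's price increase = d * tax / (b + d)
= 3 * 6 / (2 + 3)
= 18 / 5 = 18/5

18/5


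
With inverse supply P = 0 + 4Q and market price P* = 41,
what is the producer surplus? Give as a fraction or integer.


Minimum supply price (at Q=0): P_min = 0
Quantity supplied at P* = 41:
Q* = (41 - 0)/4 = 41/4
PS = (1/2) * Q* * (P* - P_min)
PS = (1/2) * 41/4 * (41 - 0)
PS = (1/2) * 41/4 * 41 = 1681/8

1681/8


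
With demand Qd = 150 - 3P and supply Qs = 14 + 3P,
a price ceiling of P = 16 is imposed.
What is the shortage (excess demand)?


At P = 16:
Qd = 150 - 3*16 = 102
Qs = 14 + 3*16 = 62
Shortage = Qd - Qs = 102 - 62 = 40

40


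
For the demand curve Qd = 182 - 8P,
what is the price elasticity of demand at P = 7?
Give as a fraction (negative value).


dQ/dP = -8
At P = 7: Q = 182 - 8*7 = 126
E = (dQ/dP)(P/Q) = (-8)(7/126) = -4/9

-4/9


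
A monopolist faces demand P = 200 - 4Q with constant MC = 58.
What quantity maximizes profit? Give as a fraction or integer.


TR = P*Q = (200 - 4Q)Q = 200Q - 4Q^2
MR = dTR/dQ = 200 - 8Q
Set MR = MC:
200 - 8Q = 58
142 = 8Q
Q* = 142/8 = 71/4

71/4


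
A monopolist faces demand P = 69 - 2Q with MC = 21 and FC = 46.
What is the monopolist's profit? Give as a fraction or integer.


MR = MC: 69 - 4Q = 21
Q* = 12
P* = 69 - 2*12 = 45
Profit = (P* - MC)*Q* - FC
= (45 - 21)*12 - 46
= 24*12 - 46
= 288 - 46 = 242

242


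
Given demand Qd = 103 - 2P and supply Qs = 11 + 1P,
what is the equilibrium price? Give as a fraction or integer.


At equilibrium, Qd = Qs.
103 - 2P = 11 + 1P
103 - 11 = 2P + 1P
92 = 3P
P* = 92/3 = 92/3

92/3


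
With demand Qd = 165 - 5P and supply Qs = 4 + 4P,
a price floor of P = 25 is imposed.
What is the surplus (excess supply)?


At P = 25:
Qd = 165 - 5*25 = 40
Qs = 4 + 4*25 = 104
Surplus = Qs - Qd = 104 - 40 = 64

64


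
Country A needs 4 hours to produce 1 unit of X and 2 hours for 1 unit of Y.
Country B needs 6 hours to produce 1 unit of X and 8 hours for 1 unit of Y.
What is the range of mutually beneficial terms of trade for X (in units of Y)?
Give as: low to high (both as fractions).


Opportunity cost of X for Country A = hours_X / hours_Y = 4/2 = 2 units of Y
Opportunity cost of X for Country B = hours_X / hours_Y = 6/8 = 3/4 units of Y
Terms of trade must be between the two opportunity costs.
Range: 3/4 to 2

3/4 to 2


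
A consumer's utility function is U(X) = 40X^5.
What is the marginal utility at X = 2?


MU = dU/dX = 40*5*X^(5-1)
MU = 200*X^4
At X = 2:
MU = 200 * 2^4
MU = 200 * 16 = 3200

3200


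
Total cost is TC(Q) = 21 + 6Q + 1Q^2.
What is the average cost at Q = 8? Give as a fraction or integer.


TC(8) = 21 + 6*8 + 1*8^2
TC(8) = 21 + 48 + 64 = 133
AC = TC/Q = 133/8 = 133/8

133/8


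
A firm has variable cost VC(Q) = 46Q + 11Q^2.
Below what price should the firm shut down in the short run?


AVC(Q) = VC(Q)/Q = 46 + 11Q
AVC is increasing in Q, so minimum AVC is at Q -> 0+.
Min AVC = 46
The firm should shut down if P < 46.

46


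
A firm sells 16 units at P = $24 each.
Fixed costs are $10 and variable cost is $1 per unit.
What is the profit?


Total Revenue = P * Q = 24 * 16 = $384
Total Cost = FC + VC*Q = 10 + 1*16 = $26
Profit = TR - TC = 384 - 26 = $358

$358


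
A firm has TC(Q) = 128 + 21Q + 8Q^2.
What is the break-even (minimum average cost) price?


AC(Q) = 128/Q + 21 + 8Q
To minimize: dAC/dQ = -128/Q^2 + 8 = 0
Q^2 = 128/8 = 16
Q* = 4
Min AC = 128/4 + 21 + 8*4
Min AC = 32 + 21 + 32 = 85

85


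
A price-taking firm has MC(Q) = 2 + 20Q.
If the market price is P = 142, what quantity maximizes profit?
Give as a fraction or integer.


In perfect competition, profit is maximized where P = MC.
142 = 2 + 20Q
140 = 20Q
Q* = 140/20 = 7

7


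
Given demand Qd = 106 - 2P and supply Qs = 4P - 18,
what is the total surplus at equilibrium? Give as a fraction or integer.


Find equilibrium: 106 - 2P = 4P - 18
106 + 18 = 6P
P* = 124/6 = 62/3
Q* = 4*62/3 - 18 = 194/3
Inverse demand: P = 53 - Q/2, so P_max = 53
Inverse supply: P = 9/2 + Q/4, so P_min = 9/2
CS = (1/2) * 194/3 * (53 - 62/3) = 9409/9
PS = (1/2) * 194/3 * (62/3 - 9/2) = 9409/18
TS = CS + PS = 9409/9 + 9409/18 = 9409/6

9409/6


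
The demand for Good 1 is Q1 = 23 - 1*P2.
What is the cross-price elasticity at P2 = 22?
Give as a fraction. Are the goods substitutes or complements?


dQ1/dP2 = -1
At P2 = 22: Q1 = 23 - 1*22 = 1
Exy = (dQ1/dP2)(P2/Q1) = -1 * 22 / 1 = -22
Since Exy < 0, the goods are complements.

-22 (complements)


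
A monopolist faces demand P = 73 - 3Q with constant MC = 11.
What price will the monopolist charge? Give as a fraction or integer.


MR = 73 - 6Q
Set MR = MC: 73 - 6Q = 11
Q* = 31/3
Substitute into demand:
P* = 73 - 3*31/3 = 42

42


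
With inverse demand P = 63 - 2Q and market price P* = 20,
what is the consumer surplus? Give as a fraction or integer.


Maximum willingness to pay (at Q=0): P_max = 63
Quantity demanded at P* = 20:
Q* = (63 - 20)/2 = 43/2
CS = (1/2) * Q* * (P_max - P*)
CS = (1/2) * 43/2 * (63 - 20)
CS = (1/2) * 43/2 * 43 = 1849/4

1849/4


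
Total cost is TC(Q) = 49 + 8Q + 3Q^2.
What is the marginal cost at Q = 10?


MC = dTC/dQ = 8 + 2*3*Q
At Q = 10:
MC = 8 + 6*10
MC = 8 + 60 = 68

68


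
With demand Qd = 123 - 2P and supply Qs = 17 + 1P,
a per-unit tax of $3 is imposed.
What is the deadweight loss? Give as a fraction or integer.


Pre-tax equilibrium quantity: Q* = 157/3
Post-tax equilibrium quantity: Q_tax = 151/3
Reduction in quantity: Q* - Q_tax = 2
DWL = (1/2) * tax * (Q* - Q_tax)
DWL = (1/2) * 3 * 2 = 3

3


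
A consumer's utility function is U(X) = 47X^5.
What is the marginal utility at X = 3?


MU = dU/dX = 47*5*X^(5-1)
MU = 235*X^4
At X = 3:
MU = 235 * 3^4
MU = 235 * 81 = 19035

19035


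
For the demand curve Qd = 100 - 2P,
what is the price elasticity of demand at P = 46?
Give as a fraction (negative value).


dQ/dP = -2
At P = 46: Q = 100 - 2*46 = 8
E = (dQ/dP)(P/Q) = (-2)(46/8) = -23/2

-23/2


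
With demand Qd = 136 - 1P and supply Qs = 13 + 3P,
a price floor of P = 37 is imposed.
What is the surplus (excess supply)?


At P = 37:
Qd = 136 - 1*37 = 99
Qs = 13 + 3*37 = 124
Surplus = Qs - Qd = 124 - 99 = 25

25


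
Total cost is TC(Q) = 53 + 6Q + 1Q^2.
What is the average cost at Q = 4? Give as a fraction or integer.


TC(4) = 53 + 6*4 + 1*4^2
TC(4) = 53 + 24 + 16 = 93
AC = TC/Q = 93/4 = 93/4

93/4


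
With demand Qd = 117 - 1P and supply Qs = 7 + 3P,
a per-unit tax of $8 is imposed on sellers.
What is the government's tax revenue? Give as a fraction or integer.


With tax on sellers, new supply: Qs' = 7 + 3(P - 8)
= 3P - 17
New equilibrium quantity:
Q_new = 167/2
Tax revenue = tax * Q_new = 8 * 167/2 = 668

668


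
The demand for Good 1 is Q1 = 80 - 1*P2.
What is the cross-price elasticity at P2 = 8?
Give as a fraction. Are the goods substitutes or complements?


dQ1/dP2 = -1
At P2 = 8: Q1 = 80 - 1*8 = 72
Exy = (dQ1/dP2)(P2/Q1) = -1 * 8 / 72 = -1/9
Since Exy < 0, the goods are complements.

-1/9 (complements)


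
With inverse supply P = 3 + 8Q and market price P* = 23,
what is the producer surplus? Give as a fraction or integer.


Minimum supply price (at Q=0): P_min = 3
Quantity supplied at P* = 23:
Q* = (23 - 3)/8 = 5/2
PS = (1/2) * Q* * (P* - P_min)
PS = (1/2) * 5/2 * (23 - 3)
PS = (1/2) * 5/2 * 20 = 25

25


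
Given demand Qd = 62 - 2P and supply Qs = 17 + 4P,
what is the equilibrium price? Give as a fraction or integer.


At equilibrium, Qd = Qs.
62 - 2P = 17 + 4P
62 - 17 = 2P + 4P
45 = 6P
P* = 45/6 = 15/2

15/2


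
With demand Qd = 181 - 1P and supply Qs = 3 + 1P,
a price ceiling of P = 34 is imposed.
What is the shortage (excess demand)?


At P = 34:
Qd = 181 - 1*34 = 147
Qs = 3 + 1*34 = 37
Shortage = Qd - Qs = 147 - 37 = 110

110


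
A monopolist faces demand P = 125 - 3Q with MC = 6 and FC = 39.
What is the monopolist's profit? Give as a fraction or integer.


MR = MC: 125 - 6Q = 6
Q* = 119/6
P* = 125 - 3*119/6 = 131/2
Profit = (P* - MC)*Q* - FC
= (131/2 - 6)*119/6 - 39
= 119/2*119/6 - 39
= 14161/12 - 39 = 13693/12

13693/12


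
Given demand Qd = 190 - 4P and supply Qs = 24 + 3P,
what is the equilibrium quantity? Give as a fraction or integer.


First find equilibrium price:
190 - 4P = 24 + 3P
P* = 166/7 = 166/7
Then substitute into demand:
Q* = 190 - 4 * 166/7 = 666/7

666/7


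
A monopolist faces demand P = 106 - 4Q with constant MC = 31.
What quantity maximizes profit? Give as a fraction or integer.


TR = P*Q = (106 - 4Q)Q = 106Q - 4Q^2
MR = dTR/dQ = 106 - 8Q
Set MR = MC:
106 - 8Q = 31
75 = 8Q
Q* = 75/8 = 75/8

75/8


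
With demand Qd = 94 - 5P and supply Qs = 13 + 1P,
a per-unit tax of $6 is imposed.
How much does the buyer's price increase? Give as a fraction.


With a per-unit tax, the buyer's price increase depends on relative slopes.
Supply slope: d = 1, Demand slope: b = 5
Buyer's price increase = d * tax / (b + d)
= 1 * 6 / (5 + 1)
= 6 / 6 = 1

1


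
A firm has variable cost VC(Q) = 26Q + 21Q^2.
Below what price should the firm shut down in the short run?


AVC(Q) = VC(Q)/Q = 26 + 21Q
AVC is increasing in Q, so minimum AVC is at Q -> 0+.
Min AVC = 26
The firm should shut down if P < 26.

26


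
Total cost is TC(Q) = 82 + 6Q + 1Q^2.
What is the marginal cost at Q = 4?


MC = dTC/dQ = 6 + 2*1*Q
At Q = 4:
MC = 6 + 2*4
MC = 6 + 8 = 14

14


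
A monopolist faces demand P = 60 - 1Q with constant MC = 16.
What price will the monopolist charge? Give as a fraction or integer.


MR = 60 - 2Q
Set MR = MC: 60 - 2Q = 16
Q* = 22
Substitute into demand:
P* = 60 - 1*22 = 38

38


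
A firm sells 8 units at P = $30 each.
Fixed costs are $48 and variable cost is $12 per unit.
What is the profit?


Total Revenue = P * Q = 30 * 8 = $240
Total Cost = FC + VC*Q = 48 + 12*8 = $144
Profit = TR - TC = 240 - 144 = $96

$96


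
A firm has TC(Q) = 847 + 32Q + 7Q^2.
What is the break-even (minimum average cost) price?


AC(Q) = 847/Q + 32 + 7Q
To minimize: dAC/dQ = -847/Q^2 + 7 = 0
Q^2 = 847/7 = 121
Q* = 11
Min AC = 847/11 + 32 + 7*11
Min AC = 77 + 32 + 77 = 186

186


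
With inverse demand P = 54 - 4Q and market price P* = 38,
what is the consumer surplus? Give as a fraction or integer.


Maximum willingness to pay (at Q=0): P_max = 54
Quantity demanded at P* = 38:
Q* = (54 - 38)/4 = 4
CS = (1/2) * Q* * (P_max - P*)
CS = (1/2) * 4 * (54 - 38)
CS = (1/2) * 4 * 16 = 32

32


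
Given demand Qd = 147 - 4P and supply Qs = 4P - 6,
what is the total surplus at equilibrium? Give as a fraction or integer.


Find equilibrium: 147 - 4P = 4P - 6
147 + 6 = 8P
P* = 153/8 = 153/8
Q* = 4*153/8 - 6 = 141/2
Inverse demand: P = 147/4 - Q/4, so P_max = 147/4
Inverse supply: P = 3/2 + Q/4, so P_min = 3/2
CS = (1/2) * 141/2 * (147/4 - 153/8) = 19881/32
PS = (1/2) * 141/2 * (153/8 - 3/2) = 19881/32
TS = CS + PS = 19881/32 + 19881/32 = 19881/16

19881/16


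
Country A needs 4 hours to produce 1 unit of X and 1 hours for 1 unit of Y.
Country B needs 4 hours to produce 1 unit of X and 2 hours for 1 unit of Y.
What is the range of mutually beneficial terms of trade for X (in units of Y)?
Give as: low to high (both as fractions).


Opportunity cost of X for Country A = hours_X / hours_Y = 4/1 = 4 units of Y
Opportunity cost of X for Country B = hours_X / hours_Y = 4/2 = 2 units of Y
Terms of trade must be between the two opportunity costs.
Range: 2 to 4

2 to 4


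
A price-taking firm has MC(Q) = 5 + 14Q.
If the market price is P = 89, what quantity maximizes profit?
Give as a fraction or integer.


In perfect competition, profit is maximized where P = MC.
89 = 5 + 14Q
84 = 14Q
Q* = 84/14 = 6

6


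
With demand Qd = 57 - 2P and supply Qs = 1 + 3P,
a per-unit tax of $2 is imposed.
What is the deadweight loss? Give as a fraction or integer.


Pre-tax equilibrium quantity: Q* = 173/5
Post-tax equilibrium quantity: Q_tax = 161/5
Reduction in quantity: Q* - Q_tax = 12/5
DWL = (1/2) * tax * (Q* - Q_tax)
DWL = (1/2) * 2 * 12/5 = 12/5

12/5


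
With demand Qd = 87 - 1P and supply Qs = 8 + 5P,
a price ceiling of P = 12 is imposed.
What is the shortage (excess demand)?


At P = 12:
Qd = 87 - 1*12 = 75
Qs = 8 + 5*12 = 68
Shortage = Qd - Qs = 75 - 68 = 7

7


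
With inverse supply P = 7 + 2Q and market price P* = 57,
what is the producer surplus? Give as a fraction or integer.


Minimum supply price (at Q=0): P_min = 7
Quantity supplied at P* = 57:
Q* = (57 - 7)/2 = 25
PS = (1/2) * Q* * (P* - P_min)
PS = (1/2) * 25 * (57 - 7)
PS = (1/2) * 25 * 50 = 625

625


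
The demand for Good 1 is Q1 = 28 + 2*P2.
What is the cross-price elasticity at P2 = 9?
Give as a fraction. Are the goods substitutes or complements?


dQ1/dP2 = 2
At P2 = 9: Q1 = 28 + 2*9 = 46
Exy = (dQ1/dP2)(P2/Q1) = 2 * 9 / 46 = 9/23
Since Exy > 0, the goods are substitutes.

9/23 (substitutes)


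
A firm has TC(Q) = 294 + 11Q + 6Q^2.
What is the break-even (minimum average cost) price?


AC(Q) = 294/Q + 11 + 6Q
To minimize: dAC/dQ = -294/Q^2 + 6 = 0
Q^2 = 294/6 = 49
Q* = 7
Min AC = 294/7 + 11 + 6*7
Min AC = 42 + 11 + 42 = 95

95


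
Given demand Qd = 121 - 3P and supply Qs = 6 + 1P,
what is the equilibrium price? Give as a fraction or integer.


At equilibrium, Qd = Qs.
121 - 3P = 6 + 1P
121 - 6 = 3P + 1P
115 = 4P
P* = 115/4 = 115/4

115/4


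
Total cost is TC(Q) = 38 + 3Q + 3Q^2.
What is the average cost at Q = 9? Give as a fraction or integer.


TC(9) = 38 + 3*9 + 3*9^2
TC(9) = 38 + 27 + 243 = 308
AC = TC/Q = 308/9 = 308/9

308/9


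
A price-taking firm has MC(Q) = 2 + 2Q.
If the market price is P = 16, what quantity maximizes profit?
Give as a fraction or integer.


In perfect competition, profit is maximized where P = MC.
16 = 2 + 2Q
14 = 2Q
Q* = 14/2 = 7

7


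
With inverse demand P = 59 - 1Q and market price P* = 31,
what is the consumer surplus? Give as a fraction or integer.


Maximum willingness to pay (at Q=0): P_max = 59
Quantity demanded at P* = 31:
Q* = (59 - 31)/1 = 28
CS = (1/2) * Q* * (P_max - P*)
CS = (1/2) * 28 * (59 - 31)
CS = (1/2) * 28 * 28 = 392

392


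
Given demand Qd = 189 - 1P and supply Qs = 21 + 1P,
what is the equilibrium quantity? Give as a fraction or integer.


First find equilibrium price:
189 - 1P = 21 + 1P
P* = 168/2 = 84
Then substitute into demand:
Q* = 189 - 1 * 84 = 105

105


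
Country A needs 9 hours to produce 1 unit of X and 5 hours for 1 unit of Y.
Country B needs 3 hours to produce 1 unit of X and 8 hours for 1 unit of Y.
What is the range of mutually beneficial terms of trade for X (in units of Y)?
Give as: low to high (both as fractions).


Opportunity cost of X for Country A = hours_X / hours_Y = 9/5 = 9/5 units of Y
Opportunity cost of X for Country B = hours_X / hours_Y = 3/8 = 3/8 units of Y
Terms of trade must be between the two opportunity costs.
Range: 3/8 to 9/5

3/8 to 9/5


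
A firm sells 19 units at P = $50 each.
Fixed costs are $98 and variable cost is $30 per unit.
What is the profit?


Total Revenue = P * Q = 50 * 19 = $950
Total Cost = FC + VC*Q = 98 + 30*19 = $668
Profit = TR - TC = 950 - 668 = $282

$282


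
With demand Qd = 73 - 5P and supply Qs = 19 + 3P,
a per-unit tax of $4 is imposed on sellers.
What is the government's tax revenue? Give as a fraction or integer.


With tax on sellers, new supply: Qs' = 19 + 3(P - 4)
= 7 + 3P
New equilibrium quantity:
Q_new = 127/4
Tax revenue = tax * Q_new = 4 * 127/4 = 127

127


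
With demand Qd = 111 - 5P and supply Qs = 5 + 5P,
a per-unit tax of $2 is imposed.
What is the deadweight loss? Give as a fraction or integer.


Pre-tax equilibrium quantity: Q* = 58
Post-tax equilibrium quantity: Q_tax = 53
Reduction in quantity: Q* - Q_tax = 5
DWL = (1/2) * tax * (Q* - Q_tax)
DWL = (1/2) * 2 * 5 = 5

5


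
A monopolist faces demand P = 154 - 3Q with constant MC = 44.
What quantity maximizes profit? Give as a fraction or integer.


TR = P*Q = (154 - 3Q)Q = 154Q - 3Q^2
MR = dTR/dQ = 154 - 6Q
Set MR = MC:
154 - 6Q = 44
110 = 6Q
Q* = 110/6 = 55/3

55/3


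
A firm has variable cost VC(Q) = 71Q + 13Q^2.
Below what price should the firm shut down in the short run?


AVC(Q) = VC(Q)/Q = 71 + 13Q
AVC is increasing in Q, so minimum AVC is at Q -> 0+.
Min AVC = 71
The firm should shut down if P < 71.

71


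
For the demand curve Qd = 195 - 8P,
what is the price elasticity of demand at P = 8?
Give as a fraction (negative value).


dQ/dP = -8
At P = 8: Q = 195 - 8*8 = 131
E = (dQ/dP)(P/Q) = (-8)(8/131) = -64/131

-64/131


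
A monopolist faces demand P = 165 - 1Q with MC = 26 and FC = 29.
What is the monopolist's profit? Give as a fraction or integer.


MR = MC: 165 - 2Q = 26
Q* = 139/2
P* = 165 - 1*139/2 = 191/2
Profit = (P* - MC)*Q* - FC
= (191/2 - 26)*139/2 - 29
= 139/2*139/2 - 29
= 19321/4 - 29 = 19205/4

19205/4


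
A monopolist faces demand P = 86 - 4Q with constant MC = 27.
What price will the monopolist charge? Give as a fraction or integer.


MR = 86 - 8Q
Set MR = MC: 86 - 8Q = 27
Q* = 59/8
Substitute into demand:
P* = 86 - 4*59/8 = 113/2

113/2


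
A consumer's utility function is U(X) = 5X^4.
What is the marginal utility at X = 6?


MU = dU/dX = 5*4*X^(4-1)
MU = 20*X^3
At X = 6:
MU = 20 * 6^3
MU = 20 * 216 = 4320

4320


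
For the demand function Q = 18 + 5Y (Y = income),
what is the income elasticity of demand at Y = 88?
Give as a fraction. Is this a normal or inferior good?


dQ/dY = 5
At Y = 88: Q = 18 + 5*88 = 458
Ey = (dQ/dY)(Y/Q) = 5 * 88 / 458 = 220/229
Since Ey > 0, this is a normal good.

220/229 (normal good)


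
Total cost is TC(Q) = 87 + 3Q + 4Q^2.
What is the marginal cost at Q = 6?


MC = dTC/dQ = 3 + 2*4*Q
At Q = 6:
MC = 3 + 8*6
MC = 3 + 48 = 51

51


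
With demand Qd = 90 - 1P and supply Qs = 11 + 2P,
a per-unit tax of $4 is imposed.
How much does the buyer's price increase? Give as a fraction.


With a per-unit tax, the buyer's price increase depends on relative slopes.
Supply slope: d = 2, Demand slope: b = 1
Buyer's price increase = d * tax / (b + d)
= 2 * 4 / (1 + 2)
= 8 / 3 = 8/3

8/3


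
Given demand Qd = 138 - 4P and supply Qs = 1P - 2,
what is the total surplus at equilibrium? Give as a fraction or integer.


Find equilibrium: 138 - 4P = 1P - 2
138 + 2 = 5P
P* = 140/5 = 28
Q* = 1*28 - 2 = 26
Inverse demand: P = 69/2 - Q/4, so P_max = 69/2
Inverse supply: P = 2 + Q/1, so P_min = 2
CS = (1/2) * 26 * (69/2 - 28) = 169/2
PS = (1/2) * 26 * (28 - 2) = 338
TS = CS + PS = 169/2 + 338 = 845/2

845/2


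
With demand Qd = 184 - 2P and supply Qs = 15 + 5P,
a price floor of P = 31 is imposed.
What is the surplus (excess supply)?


At P = 31:
Qd = 184 - 2*31 = 122
Qs = 15 + 5*31 = 170
Surplus = Qs - Qd = 170 - 122 = 48

48


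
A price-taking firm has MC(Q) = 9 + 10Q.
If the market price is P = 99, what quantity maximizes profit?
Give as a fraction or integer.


In perfect competition, profit is maximized where P = MC.
99 = 9 + 10Q
90 = 10Q
Q* = 90/10 = 9

9


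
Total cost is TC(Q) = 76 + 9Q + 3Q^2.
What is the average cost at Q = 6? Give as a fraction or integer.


TC(6) = 76 + 9*6 + 3*6^2
TC(6) = 76 + 54 + 108 = 238
AC = TC/Q = 238/6 = 119/3

119/3


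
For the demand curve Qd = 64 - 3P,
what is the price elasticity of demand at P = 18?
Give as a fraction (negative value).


dQ/dP = -3
At P = 18: Q = 64 - 3*18 = 10
E = (dQ/dP)(P/Q) = (-3)(18/10) = -27/5

-27/5


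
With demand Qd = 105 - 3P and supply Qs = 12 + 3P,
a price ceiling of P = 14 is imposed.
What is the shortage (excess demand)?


At P = 14:
Qd = 105 - 3*14 = 63
Qs = 12 + 3*14 = 54
Shortage = Qd - Qs = 63 - 54 = 9

9


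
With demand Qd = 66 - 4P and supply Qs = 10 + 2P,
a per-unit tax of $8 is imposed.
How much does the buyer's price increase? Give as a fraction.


With a per-unit tax, the buyer's price increase depends on relative slopes.
Supply slope: d = 2, Demand slope: b = 4
Buyer's price increase = d * tax / (b + d)
= 2 * 8 / (4 + 2)
= 16 / 6 = 8/3

8/3


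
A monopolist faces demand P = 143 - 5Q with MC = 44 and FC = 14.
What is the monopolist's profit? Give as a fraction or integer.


MR = MC: 143 - 10Q = 44
Q* = 99/10
P* = 143 - 5*99/10 = 187/2
Profit = (P* - MC)*Q* - FC
= (187/2 - 44)*99/10 - 14
= 99/2*99/10 - 14
= 9801/20 - 14 = 9521/20

9521/20


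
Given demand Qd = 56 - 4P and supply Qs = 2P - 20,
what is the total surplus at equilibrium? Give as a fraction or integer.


Find equilibrium: 56 - 4P = 2P - 20
56 + 20 = 6P
P* = 76/6 = 38/3
Q* = 2*38/3 - 20 = 16/3
Inverse demand: P = 14 - Q/4, so P_max = 14
Inverse supply: P = 10 + Q/2, so P_min = 10
CS = (1/2) * 16/3 * (14 - 38/3) = 32/9
PS = (1/2) * 16/3 * (38/3 - 10) = 64/9
TS = CS + PS = 32/9 + 64/9 = 32/3

32/3


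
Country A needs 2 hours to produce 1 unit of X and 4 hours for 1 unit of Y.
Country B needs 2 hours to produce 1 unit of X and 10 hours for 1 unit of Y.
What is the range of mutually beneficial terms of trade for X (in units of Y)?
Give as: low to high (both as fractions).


Opportunity cost of X for Country A = hours_X / hours_Y = 2/4 = 1/2 units of Y
Opportunity cost of X for Country B = hours_X / hours_Y = 2/10 = 1/5 units of Y
Terms of trade must be between the two opportunity costs.
Range: 1/5 to 1/2

1/5 to 1/2


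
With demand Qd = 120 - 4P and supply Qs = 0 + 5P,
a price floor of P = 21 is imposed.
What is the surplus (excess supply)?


At P = 21:
Qd = 120 - 4*21 = 36
Qs = 0 + 5*21 = 105
Surplus = Qs - Qd = 105 - 36 = 69

69


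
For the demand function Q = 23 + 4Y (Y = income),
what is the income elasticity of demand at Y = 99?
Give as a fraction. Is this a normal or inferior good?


dQ/dY = 4
At Y = 99: Q = 23 + 4*99 = 419
Ey = (dQ/dY)(Y/Q) = 4 * 99 / 419 = 396/419
Since Ey > 0, this is a normal good.

396/419 (normal good)


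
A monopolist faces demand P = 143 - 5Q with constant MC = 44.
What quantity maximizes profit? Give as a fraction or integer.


TR = P*Q = (143 - 5Q)Q = 143Q - 5Q^2
MR = dTR/dQ = 143 - 10Q
Set MR = MC:
143 - 10Q = 44
99 = 10Q
Q* = 99/10 = 99/10

99/10


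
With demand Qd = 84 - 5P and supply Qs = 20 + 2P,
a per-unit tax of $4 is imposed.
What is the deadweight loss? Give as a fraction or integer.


Pre-tax equilibrium quantity: Q* = 268/7
Post-tax equilibrium quantity: Q_tax = 228/7
Reduction in quantity: Q* - Q_tax = 40/7
DWL = (1/2) * tax * (Q* - Q_tax)
DWL = (1/2) * 4 * 40/7 = 80/7

80/7


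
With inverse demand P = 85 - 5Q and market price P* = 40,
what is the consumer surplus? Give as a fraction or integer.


Maximum willingness to pay (at Q=0): P_max = 85
Quantity demanded at P* = 40:
Q* = (85 - 40)/5 = 9
CS = (1/2) * Q* * (P_max - P*)
CS = (1/2) * 9 * (85 - 40)
CS = (1/2) * 9 * 45 = 405/2

405/2


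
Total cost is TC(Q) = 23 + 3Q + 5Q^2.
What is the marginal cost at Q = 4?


MC = dTC/dQ = 3 + 2*5*Q
At Q = 4:
MC = 3 + 10*4
MC = 3 + 40 = 43

43


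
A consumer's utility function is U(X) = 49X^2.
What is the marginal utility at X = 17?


MU = dU/dX = 49*2*X^(2-1)
MU = 98*X^1
At X = 17:
MU = 98 * 17^1
MU = 98 * 17 = 1666

1666


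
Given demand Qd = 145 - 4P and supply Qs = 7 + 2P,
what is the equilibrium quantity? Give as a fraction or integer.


First find equilibrium price:
145 - 4P = 7 + 2P
P* = 138/6 = 23
Then substitute into demand:
Q* = 145 - 4 * 23 = 53

53


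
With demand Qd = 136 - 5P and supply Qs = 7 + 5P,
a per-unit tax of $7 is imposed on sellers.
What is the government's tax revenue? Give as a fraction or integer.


With tax on sellers, new supply: Qs' = 7 + 5(P - 7)
= 5P - 28
New equilibrium quantity:
Q_new = 54
Tax revenue = tax * Q_new = 7 * 54 = 378

378


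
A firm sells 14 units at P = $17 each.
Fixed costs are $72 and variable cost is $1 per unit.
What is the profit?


Total Revenue = P * Q = 17 * 14 = $238
Total Cost = FC + VC*Q = 72 + 1*14 = $86
Profit = TR - TC = 238 - 86 = $152

$152


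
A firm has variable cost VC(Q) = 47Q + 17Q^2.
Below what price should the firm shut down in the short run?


AVC(Q) = VC(Q)/Q = 47 + 17Q
AVC is increasing in Q, so minimum AVC is at Q -> 0+.
Min AVC = 47
The firm should shut down if P < 47.

47


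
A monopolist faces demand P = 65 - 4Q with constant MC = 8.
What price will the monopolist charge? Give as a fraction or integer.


MR = 65 - 8Q
Set MR = MC: 65 - 8Q = 8
Q* = 57/8
Substitute into demand:
P* = 65 - 4*57/8 = 73/2

73/2


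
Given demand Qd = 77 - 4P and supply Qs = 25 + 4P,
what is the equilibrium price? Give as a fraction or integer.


At equilibrium, Qd = Qs.
77 - 4P = 25 + 4P
77 - 25 = 4P + 4P
52 = 8P
P* = 52/8 = 13/2

13/2


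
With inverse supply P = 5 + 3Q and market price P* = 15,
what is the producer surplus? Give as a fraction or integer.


Minimum supply price (at Q=0): P_min = 5
Quantity supplied at P* = 15:
Q* = (15 - 5)/3 = 10/3
PS = (1/2) * Q* * (P* - P_min)
PS = (1/2) * 10/3 * (15 - 5)
PS = (1/2) * 10/3 * 10 = 50/3

50/3


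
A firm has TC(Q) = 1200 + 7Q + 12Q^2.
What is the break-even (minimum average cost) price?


AC(Q) = 1200/Q + 7 + 12Q
To minimize: dAC/dQ = -1200/Q^2 + 12 = 0
Q^2 = 1200/12 = 100
Q* = 10
Min AC = 1200/10 + 7 + 12*10
Min AC = 120 + 7 + 120 = 247

247


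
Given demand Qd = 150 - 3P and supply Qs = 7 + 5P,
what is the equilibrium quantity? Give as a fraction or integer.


First find equilibrium price:
150 - 3P = 7 + 5P
P* = 143/8 = 143/8
Then substitute into demand:
Q* = 150 - 3 * 143/8 = 771/8

771/8


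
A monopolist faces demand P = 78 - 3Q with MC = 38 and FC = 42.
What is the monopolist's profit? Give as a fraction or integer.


MR = MC: 78 - 6Q = 38
Q* = 20/3
P* = 78 - 3*20/3 = 58
Profit = (P* - MC)*Q* - FC
= (58 - 38)*20/3 - 42
= 20*20/3 - 42
= 400/3 - 42 = 274/3

274/3


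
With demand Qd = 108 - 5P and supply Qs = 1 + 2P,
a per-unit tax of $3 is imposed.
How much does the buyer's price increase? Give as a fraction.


With a per-unit tax, the buyer's price increase depends on relative slopes.
Supply slope: d = 2, Demand slope: b = 5
Buyer's price increase = d * tax / (b + d)
= 2 * 3 / (5 + 2)
= 6 / 7 = 6/7

6/7


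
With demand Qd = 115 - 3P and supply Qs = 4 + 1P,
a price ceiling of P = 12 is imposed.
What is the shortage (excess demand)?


At P = 12:
Qd = 115 - 3*12 = 79
Qs = 4 + 1*12 = 16
Shortage = Qd - Qs = 79 - 16 = 63

63


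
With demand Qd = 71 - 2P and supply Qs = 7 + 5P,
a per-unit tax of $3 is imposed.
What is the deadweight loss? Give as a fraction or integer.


Pre-tax equilibrium quantity: Q* = 369/7
Post-tax equilibrium quantity: Q_tax = 339/7
Reduction in quantity: Q* - Q_tax = 30/7
DWL = (1/2) * tax * (Q* - Q_tax)
DWL = (1/2) * 3 * 30/7 = 45/7

45/7


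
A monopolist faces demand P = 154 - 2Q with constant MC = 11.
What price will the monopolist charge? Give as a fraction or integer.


MR = 154 - 4Q
Set MR = MC: 154 - 4Q = 11
Q* = 143/4
Substitute into demand:
P* = 154 - 2*143/4 = 165/2

165/2


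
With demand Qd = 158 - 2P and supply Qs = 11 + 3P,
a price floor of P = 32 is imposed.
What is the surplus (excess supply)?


At P = 32:
Qd = 158 - 2*32 = 94
Qs = 11 + 3*32 = 107
Surplus = Qs - Qd = 107 - 94 = 13

13


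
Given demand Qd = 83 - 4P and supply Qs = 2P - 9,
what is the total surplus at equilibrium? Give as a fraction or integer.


Find equilibrium: 83 - 4P = 2P - 9
83 + 9 = 6P
P* = 92/6 = 46/3
Q* = 2*46/3 - 9 = 65/3
Inverse demand: P = 83/4 - Q/4, so P_max = 83/4
Inverse supply: P = 9/2 + Q/2, so P_min = 9/2
CS = (1/2) * 65/3 * (83/4 - 46/3) = 4225/72
PS = (1/2) * 65/3 * (46/3 - 9/2) = 4225/36
TS = CS + PS = 4225/72 + 4225/36 = 4225/24

4225/24


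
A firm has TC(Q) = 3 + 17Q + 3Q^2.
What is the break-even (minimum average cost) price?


AC(Q) = 3/Q + 17 + 3Q
To minimize: dAC/dQ = -3/Q^2 + 3 = 0
Q^2 = 3/3 = 1
Q* = 1
Min AC = 3/1 + 17 + 3*1
Min AC = 3 + 17 + 3 = 23

23


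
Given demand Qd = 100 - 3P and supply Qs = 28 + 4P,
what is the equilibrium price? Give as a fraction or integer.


At equilibrium, Qd = Qs.
100 - 3P = 28 + 4P
100 - 28 = 3P + 4P
72 = 7P
P* = 72/7 = 72/7

72/7


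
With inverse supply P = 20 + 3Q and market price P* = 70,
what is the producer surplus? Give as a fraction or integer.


Minimum supply price (at Q=0): P_min = 20
Quantity supplied at P* = 70:
Q* = (70 - 20)/3 = 50/3
PS = (1/2) * Q* * (P* - P_min)
PS = (1/2) * 50/3 * (70 - 20)
PS = (1/2) * 50/3 * 50 = 1250/3

1250/3


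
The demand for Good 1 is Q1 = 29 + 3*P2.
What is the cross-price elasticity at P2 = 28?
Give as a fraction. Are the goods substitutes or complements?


dQ1/dP2 = 3
At P2 = 28: Q1 = 29 + 3*28 = 113
Exy = (dQ1/dP2)(P2/Q1) = 3 * 28 / 113 = 84/113
Since Exy > 0, the goods are substitutes.

84/113 (substitutes)


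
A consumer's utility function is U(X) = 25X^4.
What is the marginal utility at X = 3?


MU = dU/dX = 25*4*X^(4-1)
MU = 100*X^3
At X = 3:
MU = 100 * 3^3
MU = 100 * 27 = 2700

2700


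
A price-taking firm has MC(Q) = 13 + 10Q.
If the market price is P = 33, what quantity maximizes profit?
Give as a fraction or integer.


In perfect competition, profit is maximized where P = MC.
33 = 13 + 10Q
20 = 10Q
Q* = 20/10 = 2

2


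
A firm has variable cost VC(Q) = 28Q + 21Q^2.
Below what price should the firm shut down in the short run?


AVC(Q) = VC(Q)/Q = 28 + 21Q
AVC is increasing in Q, so minimum AVC is at Q -> 0+.
Min AVC = 28
The firm should shut down if P < 28.

28


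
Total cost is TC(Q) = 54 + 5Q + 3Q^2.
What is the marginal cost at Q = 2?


MC = dTC/dQ = 5 + 2*3*Q
At Q = 2:
MC = 5 + 6*2
MC = 5 + 12 = 17

17


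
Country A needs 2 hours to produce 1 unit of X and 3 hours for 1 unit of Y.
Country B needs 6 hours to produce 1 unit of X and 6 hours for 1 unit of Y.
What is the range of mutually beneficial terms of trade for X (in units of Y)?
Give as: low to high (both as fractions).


Opportunity cost of X for Country A = hours_X / hours_Y = 2/3 = 2/3 units of Y
Opportunity cost of X for Country B = hours_X / hours_Y = 6/6 = 1 units of Y
Terms of trade must be between the two opportunity costs.
Range: 2/3 to 1

2/3 to 1


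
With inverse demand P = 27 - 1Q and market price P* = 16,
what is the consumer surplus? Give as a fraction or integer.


Maximum willingness to pay (at Q=0): P_max = 27
Quantity demanded at P* = 16:
Q* = (27 - 16)/1 = 11
CS = (1/2) * Q* * (P_max - P*)
CS = (1/2) * 11 * (27 - 16)
CS = (1/2) * 11 * 11 = 121/2

121/2


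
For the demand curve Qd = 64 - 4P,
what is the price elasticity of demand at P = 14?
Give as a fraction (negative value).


dQ/dP = -4
At P = 14: Q = 64 - 4*14 = 8
E = (dQ/dP)(P/Q) = (-4)(14/8) = -7

-7


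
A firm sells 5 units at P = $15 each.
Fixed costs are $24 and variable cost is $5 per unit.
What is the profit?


Total Revenue = P * Q = 15 * 5 = $75
Total Cost = FC + VC*Q = 24 + 5*5 = $49
Profit = TR - TC = 75 - 49 = $26

$26


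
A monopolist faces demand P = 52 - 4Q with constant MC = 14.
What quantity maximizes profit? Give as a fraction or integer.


TR = P*Q = (52 - 4Q)Q = 52Q - 4Q^2
MR = dTR/dQ = 52 - 8Q
Set MR = MC:
52 - 8Q = 14
38 = 8Q
Q* = 38/8 = 19/4

19/4


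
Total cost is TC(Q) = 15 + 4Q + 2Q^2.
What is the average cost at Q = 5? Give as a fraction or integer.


TC(5) = 15 + 4*5 + 2*5^2
TC(5) = 15 + 20 + 50 = 85
AC = TC/Q = 85/5 = 17

17


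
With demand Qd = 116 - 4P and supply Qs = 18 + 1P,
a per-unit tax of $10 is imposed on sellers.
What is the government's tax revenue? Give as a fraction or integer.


With tax on sellers, new supply: Qs' = 18 + 1(P - 10)
= 8 + 1P
New equilibrium quantity:
Q_new = 148/5
Tax revenue = tax * Q_new = 10 * 148/5 = 296

296


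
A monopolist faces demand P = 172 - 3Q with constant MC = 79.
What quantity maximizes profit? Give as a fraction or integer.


TR = P*Q = (172 - 3Q)Q = 172Q - 3Q^2
MR = dTR/dQ = 172 - 6Q
Set MR = MC:
172 - 6Q = 79
93 = 6Q
Q* = 93/6 = 31/2

31/2


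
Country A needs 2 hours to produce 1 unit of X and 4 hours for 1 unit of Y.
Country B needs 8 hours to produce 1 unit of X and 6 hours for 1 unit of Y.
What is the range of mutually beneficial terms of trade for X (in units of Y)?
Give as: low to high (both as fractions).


Opportunity cost of X for Country A = hours_X / hours_Y = 2/4 = 1/2 units of Y
Opportunity cost of X for Country B = hours_X / hours_Y = 8/6 = 4/3 units of Y
Terms of trade must be between the two opportunity costs.
Range: 1/2 to 4/3

1/2 to 4/3


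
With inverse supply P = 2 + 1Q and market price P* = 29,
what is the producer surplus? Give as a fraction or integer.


Minimum supply price (at Q=0): P_min = 2
Quantity supplied at P* = 29:
Q* = (29 - 2)/1 = 27
PS = (1/2) * Q* * (P* - P_min)
PS = (1/2) * 27 * (29 - 2)
PS = (1/2) * 27 * 27 = 729/2

729/2


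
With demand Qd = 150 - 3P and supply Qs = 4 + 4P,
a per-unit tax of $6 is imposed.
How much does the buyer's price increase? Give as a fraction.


With a per-unit tax, the buyer's price increase depends on relative slopes.
Supply slope: d = 4, Demand slope: b = 3
Buyer's price increase = d * tax / (b + d)
= 4 * 6 / (3 + 4)
= 24 / 7 = 24/7

24/7


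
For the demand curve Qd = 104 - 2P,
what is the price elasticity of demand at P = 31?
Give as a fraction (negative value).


dQ/dP = -2
At P = 31: Q = 104 - 2*31 = 42
E = (dQ/dP)(P/Q) = (-2)(31/42) = -31/21

-31/21


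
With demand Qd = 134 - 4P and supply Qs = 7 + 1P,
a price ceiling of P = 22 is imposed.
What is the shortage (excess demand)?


At P = 22:
Qd = 134 - 4*22 = 46
Qs = 7 + 1*22 = 29
Shortage = Qd - Qs = 46 - 29 = 17

17


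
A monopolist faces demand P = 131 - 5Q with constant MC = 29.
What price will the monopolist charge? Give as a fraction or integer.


MR = 131 - 10Q
Set MR = MC: 131 - 10Q = 29
Q* = 51/5
Substitute into demand:
P* = 131 - 5*51/5 = 80

80


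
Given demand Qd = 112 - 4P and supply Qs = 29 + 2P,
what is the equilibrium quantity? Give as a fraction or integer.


First find equilibrium price:
112 - 4P = 29 + 2P
P* = 83/6 = 83/6
Then substitute into demand:
Q* = 112 - 4 * 83/6 = 170/3

170/3


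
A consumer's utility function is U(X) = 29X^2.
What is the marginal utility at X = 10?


MU = dU/dX = 29*2*X^(2-1)
MU = 58*X^1
At X = 10:
MU = 58 * 10^1
MU = 58 * 10 = 580

580


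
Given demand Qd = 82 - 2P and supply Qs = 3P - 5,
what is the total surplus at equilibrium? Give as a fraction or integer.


Find equilibrium: 82 - 2P = 3P - 5
82 + 5 = 5P
P* = 87/5 = 87/5
Q* = 3*87/5 - 5 = 236/5
Inverse demand: P = 41 - Q/2, so P_max = 41
Inverse supply: P = 5/3 + Q/3, so P_min = 5/3
CS = (1/2) * 236/5 * (41 - 87/5) = 13924/25
PS = (1/2) * 236/5 * (87/5 - 5/3) = 27848/75
TS = CS + PS = 13924/25 + 27848/75 = 13924/15

13924/15


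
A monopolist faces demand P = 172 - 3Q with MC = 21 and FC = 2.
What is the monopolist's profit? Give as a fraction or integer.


MR = MC: 172 - 6Q = 21
Q* = 151/6
P* = 172 - 3*151/6 = 193/2
Profit = (P* - MC)*Q* - FC
= (193/2 - 21)*151/6 - 2
= 151/2*151/6 - 2
= 22801/12 - 2 = 22777/12

22777/12


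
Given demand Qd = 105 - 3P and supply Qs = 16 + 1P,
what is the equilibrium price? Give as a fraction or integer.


At equilibrium, Qd = Qs.
105 - 3P = 16 + 1P
105 - 16 = 3P + 1P
89 = 4P
P* = 89/4 = 89/4

89/4


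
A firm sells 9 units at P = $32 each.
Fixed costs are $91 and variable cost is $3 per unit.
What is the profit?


Total Revenue = P * Q = 32 * 9 = $288
Total Cost = FC + VC*Q = 91 + 3*9 = $118
Profit = TR - TC = 288 - 118 = $170

$170


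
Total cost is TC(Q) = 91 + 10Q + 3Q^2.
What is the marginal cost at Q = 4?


MC = dTC/dQ = 10 + 2*3*Q
At Q = 4:
MC = 10 + 6*4
MC = 10 + 24 = 34

34


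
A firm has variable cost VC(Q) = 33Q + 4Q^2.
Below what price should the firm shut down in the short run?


AVC(Q) = VC(Q)/Q = 33 + 4Q
AVC is increasing in Q, so minimum AVC is at Q -> 0+.
Min AVC = 33
The firm should shut down if P < 33.

33


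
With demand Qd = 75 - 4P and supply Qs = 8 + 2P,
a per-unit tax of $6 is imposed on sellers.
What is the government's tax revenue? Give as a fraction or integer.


With tax on sellers, new supply: Qs' = 8 + 2(P - 6)
= 2P - 4
New equilibrium quantity:
Q_new = 67/3
Tax revenue = tax * Q_new = 6 * 67/3 = 134

134


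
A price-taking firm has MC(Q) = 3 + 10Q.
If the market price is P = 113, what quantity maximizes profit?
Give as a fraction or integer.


In perfect competition, profit is maximized where P = MC.
113 = 3 + 10Q
110 = 10Q
Q* = 110/10 = 11

11


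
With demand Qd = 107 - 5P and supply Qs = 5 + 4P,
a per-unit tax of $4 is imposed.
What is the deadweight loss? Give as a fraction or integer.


Pre-tax equilibrium quantity: Q* = 151/3
Post-tax equilibrium quantity: Q_tax = 373/9
Reduction in quantity: Q* - Q_tax = 80/9
DWL = (1/2) * tax * (Q* - Q_tax)
DWL = (1/2) * 4 * 80/9 = 160/9

160/9


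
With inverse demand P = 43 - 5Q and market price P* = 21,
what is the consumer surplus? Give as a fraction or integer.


Maximum willingness to pay (at Q=0): P_max = 43
Quantity demanded at P* = 21:
Q* = (43 - 21)/5 = 22/5
CS = (1/2) * Q* * (P_max - P*)
CS = (1/2) * 22/5 * (43 - 21)
CS = (1/2) * 22/5 * 22 = 242/5

242/5
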